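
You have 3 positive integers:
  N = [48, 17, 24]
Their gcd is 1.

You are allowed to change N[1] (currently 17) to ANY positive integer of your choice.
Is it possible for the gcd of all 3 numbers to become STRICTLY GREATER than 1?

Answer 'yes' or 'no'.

Current gcd = 1
gcd of all OTHER numbers (without N[1]=17): gcd([48, 24]) = 24
The new gcd after any change is gcd(24, new_value).
This can be at most 24.
Since 24 > old gcd 1, the gcd CAN increase (e.g., set N[1] = 24).

Answer: yes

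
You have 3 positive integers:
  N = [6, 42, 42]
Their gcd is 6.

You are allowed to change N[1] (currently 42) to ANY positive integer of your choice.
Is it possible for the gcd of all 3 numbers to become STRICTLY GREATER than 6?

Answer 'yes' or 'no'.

Current gcd = 6
gcd of all OTHER numbers (without N[1]=42): gcd([6, 42]) = 6
The new gcd after any change is gcd(6, new_value).
This can be at most 6.
Since 6 = old gcd 6, the gcd can only stay the same or decrease.

Answer: no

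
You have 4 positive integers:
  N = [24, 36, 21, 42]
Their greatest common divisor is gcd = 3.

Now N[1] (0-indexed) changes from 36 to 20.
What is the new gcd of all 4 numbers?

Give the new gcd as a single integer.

Answer: 1

Derivation:
Numbers: [24, 36, 21, 42], gcd = 3
Change: index 1, 36 -> 20
gcd of the OTHER numbers (without index 1): gcd([24, 21, 42]) = 3
New gcd = gcd(g_others, new_val) = gcd(3, 20) = 1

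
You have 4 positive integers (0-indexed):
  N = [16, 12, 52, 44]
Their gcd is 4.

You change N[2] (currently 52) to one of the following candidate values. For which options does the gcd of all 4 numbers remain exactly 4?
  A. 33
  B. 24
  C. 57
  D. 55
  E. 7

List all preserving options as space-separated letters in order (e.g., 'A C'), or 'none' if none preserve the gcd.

Old gcd = 4; gcd of others (without N[2]) = 4
New gcd for candidate v: gcd(4, v). Preserves old gcd iff gcd(4, v) = 4.
  Option A: v=33, gcd(4,33)=1 -> changes
  Option B: v=24, gcd(4,24)=4 -> preserves
  Option C: v=57, gcd(4,57)=1 -> changes
  Option D: v=55, gcd(4,55)=1 -> changes
  Option E: v=7, gcd(4,7)=1 -> changes

Answer: B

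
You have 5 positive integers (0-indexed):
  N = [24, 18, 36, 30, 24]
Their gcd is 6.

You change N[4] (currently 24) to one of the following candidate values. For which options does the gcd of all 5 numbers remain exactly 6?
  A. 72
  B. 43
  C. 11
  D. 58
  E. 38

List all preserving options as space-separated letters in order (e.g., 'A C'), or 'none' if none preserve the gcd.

Answer: A

Derivation:
Old gcd = 6; gcd of others (without N[4]) = 6
New gcd for candidate v: gcd(6, v). Preserves old gcd iff gcd(6, v) = 6.
  Option A: v=72, gcd(6,72)=6 -> preserves
  Option B: v=43, gcd(6,43)=1 -> changes
  Option C: v=11, gcd(6,11)=1 -> changes
  Option D: v=58, gcd(6,58)=2 -> changes
  Option E: v=38, gcd(6,38)=2 -> changes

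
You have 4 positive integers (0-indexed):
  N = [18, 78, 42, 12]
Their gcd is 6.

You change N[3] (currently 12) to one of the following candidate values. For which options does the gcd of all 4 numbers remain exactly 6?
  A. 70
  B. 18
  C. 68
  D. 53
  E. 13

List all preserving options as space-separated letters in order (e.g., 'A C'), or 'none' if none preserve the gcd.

Answer: B

Derivation:
Old gcd = 6; gcd of others (without N[3]) = 6
New gcd for candidate v: gcd(6, v). Preserves old gcd iff gcd(6, v) = 6.
  Option A: v=70, gcd(6,70)=2 -> changes
  Option B: v=18, gcd(6,18)=6 -> preserves
  Option C: v=68, gcd(6,68)=2 -> changes
  Option D: v=53, gcd(6,53)=1 -> changes
  Option E: v=13, gcd(6,13)=1 -> changes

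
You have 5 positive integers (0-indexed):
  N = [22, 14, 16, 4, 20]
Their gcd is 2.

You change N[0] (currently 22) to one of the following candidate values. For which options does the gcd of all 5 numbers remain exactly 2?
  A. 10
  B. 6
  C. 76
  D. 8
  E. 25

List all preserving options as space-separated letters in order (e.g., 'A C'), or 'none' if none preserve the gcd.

Answer: A B C D

Derivation:
Old gcd = 2; gcd of others (without N[0]) = 2
New gcd for candidate v: gcd(2, v). Preserves old gcd iff gcd(2, v) = 2.
  Option A: v=10, gcd(2,10)=2 -> preserves
  Option B: v=6, gcd(2,6)=2 -> preserves
  Option C: v=76, gcd(2,76)=2 -> preserves
  Option D: v=8, gcd(2,8)=2 -> preserves
  Option E: v=25, gcd(2,25)=1 -> changes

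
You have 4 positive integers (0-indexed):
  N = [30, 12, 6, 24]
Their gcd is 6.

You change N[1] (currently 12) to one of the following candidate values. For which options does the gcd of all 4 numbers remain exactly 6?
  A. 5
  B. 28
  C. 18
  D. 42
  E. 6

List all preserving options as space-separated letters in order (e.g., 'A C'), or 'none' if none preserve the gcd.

Answer: C D E

Derivation:
Old gcd = 6; gcd of others (without N[1]) = 6
New gcd for candidate v: gcd(6, v). Preserves old gcd iff gcd(6, v) = 6.
  Option A: v=5, gcd(6,5)=1 -> changes
  Option B: v=28, gcd(6,28)=2 -> changes
  Option C: v=18, gcd(6,18)=6 -> preserves
  Option D: v=42, gcd(6,42)=6 -> preserves
  Option E: v=6, gcd(6,6)=6 -> preserves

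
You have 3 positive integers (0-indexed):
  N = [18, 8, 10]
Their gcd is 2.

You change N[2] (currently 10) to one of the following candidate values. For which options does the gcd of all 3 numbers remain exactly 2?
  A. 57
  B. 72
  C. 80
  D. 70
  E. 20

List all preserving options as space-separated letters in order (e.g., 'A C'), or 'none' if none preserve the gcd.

Answer: B C D E

Derivation:
Old gcd = 2; gcd of others (without N[2]) = 2
New gcd for candidate v: gcd(2, v). Preserves old gcd iff gcd(2, v) = 2.
  Option A: v=57, gcd(2,57)=1 -> changes
  Option B: v=72, gcd(2,72)=2 -> preserves
  Option C: v=80, gcd(2,80)=2 -> preserves
  Option D: v=70, gcd(2,70)=2 -> preserves
  Option E: v=20, gcd(2,20)=2 -> preserves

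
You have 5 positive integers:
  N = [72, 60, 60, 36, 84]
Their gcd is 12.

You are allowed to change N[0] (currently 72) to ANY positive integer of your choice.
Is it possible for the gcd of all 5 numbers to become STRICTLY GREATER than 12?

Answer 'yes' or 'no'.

Answer: no

Derivation:
Current gcd = 12
gcd of all OTHER numbers (without N[0]=72): gcd([60, 60, 36, 84]) = 12
The new gcd after any change is gcd(12, new_value).
This can be at most 12.
Since 12 = old gcd 12, the gcd can only stay the same or decrease.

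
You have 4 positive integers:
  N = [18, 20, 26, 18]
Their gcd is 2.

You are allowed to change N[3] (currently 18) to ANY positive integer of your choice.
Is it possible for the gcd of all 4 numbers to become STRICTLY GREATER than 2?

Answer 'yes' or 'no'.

Answer: no

Derivation:
Current gcd = 2
gcd of all OTHER numbers (without N[3]=18): gcd([18, 20, 26]) = 2
The new gcd after any change is gcd(2, new_value).
This can be at most 2.
Since 2 = old gcd 2, the gcd can only stay the same or decrease.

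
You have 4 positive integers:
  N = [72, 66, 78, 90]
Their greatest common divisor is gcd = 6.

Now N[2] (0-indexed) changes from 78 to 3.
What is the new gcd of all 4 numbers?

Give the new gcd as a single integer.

Numbers: [72, 66, 78, 90], gcd = 6
Change: index 2, 78 -> 3
gcd of the OTHER numbers (without index 2): gcd([72, 66, 90]) = 6
New gcd = gcd(g_others, new_val) = gcd(6, 3) = 3

Answer: 3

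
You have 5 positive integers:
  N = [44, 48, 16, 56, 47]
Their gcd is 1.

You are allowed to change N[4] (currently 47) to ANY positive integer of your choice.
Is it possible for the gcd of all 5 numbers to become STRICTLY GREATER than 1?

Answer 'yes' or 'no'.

Answer: yes

Derivation:
Current gcd = 1
gcd of all OTHER numbers (without N[4]=47): gcd([44, 48, 16, 56]) = 4
The new gcd after any change is gcd(4, new_value).
This can be at most 4.
Since 4 > old gcd 1, the gcd CAN increase (e.g., set N[4] = 4).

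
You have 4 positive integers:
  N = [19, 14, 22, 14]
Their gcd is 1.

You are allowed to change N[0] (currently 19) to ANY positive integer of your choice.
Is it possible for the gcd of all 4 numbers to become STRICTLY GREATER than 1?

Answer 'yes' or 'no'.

Answer: yes

Derivation:
Current gcd = 1
gcd of all OTHER numbers (without N[0]=19): gcd([14, 22, 14]) = 2
The new gcd after any change is gcd(2, new_value).
This can be at most 2.
Since 2 > old gcd 1, the gcd CAN increase (e.g., set N[0] = 2).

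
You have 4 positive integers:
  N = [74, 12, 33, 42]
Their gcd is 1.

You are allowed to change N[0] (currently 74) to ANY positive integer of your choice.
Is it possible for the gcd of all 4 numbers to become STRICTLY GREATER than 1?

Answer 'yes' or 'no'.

Answer: yes

Derivation:
Current gcd = 1
gcd of all OTHER numbers (without N[0]=74): gcd([12, 33, 42]) = 3
The new gcd after any change is gcd(3, new_value).
This can be at most 3.
Since 3 > old gcd 1, the gcd CAN increase (e.g., set N[0] = 3).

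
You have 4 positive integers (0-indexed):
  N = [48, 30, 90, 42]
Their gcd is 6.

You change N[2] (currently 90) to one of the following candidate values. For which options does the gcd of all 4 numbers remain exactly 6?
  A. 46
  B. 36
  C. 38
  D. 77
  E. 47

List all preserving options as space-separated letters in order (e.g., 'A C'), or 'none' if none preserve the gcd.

Answer: B

Derivation:
Old gcd = 6; gcd of others (without N[2]) = 6
New gcd for candidate v: gcd(6, v). Preserves old gcd iff gcd(6, v) = 6.
  Option A: v=46, gcd(6,46)=2 -> changes
  Option B: v=36, gcd(6,36)=6 -> preserves
  Option C: v=38, gcd(6,38)=2 -> changes
  Option D: v=77, gcd(6,77)=1 -> changes
  Option E: v=47, gcd(6,47)=1 -> changes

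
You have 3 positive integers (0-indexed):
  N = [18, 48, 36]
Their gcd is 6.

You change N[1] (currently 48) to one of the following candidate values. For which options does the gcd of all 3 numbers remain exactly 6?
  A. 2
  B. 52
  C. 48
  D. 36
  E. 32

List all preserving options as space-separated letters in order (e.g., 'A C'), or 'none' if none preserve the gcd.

Answer: C

Derivation:
Old gcd = 6; gcd of others (without N[1]) = 18
New gcd for candidate v: gcd(18, v). Preserves old gcd iff gcd(18, v) = 6.
  Option A: v=2, gcd(18,2)=2 -> changes
  Option B: v=52, gcd(18,52)=2 -> changes
  Option C: v=48, gcd(18,48)=6 -> preserves
  Option D: v=36, gcd(18,36)=18 -> changes
  Option E: v=32, gcd(18,32)=2 -> changes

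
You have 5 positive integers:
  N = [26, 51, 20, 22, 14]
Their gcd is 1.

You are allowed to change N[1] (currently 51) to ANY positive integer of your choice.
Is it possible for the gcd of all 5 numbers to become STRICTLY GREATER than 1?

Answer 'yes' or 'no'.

Answer: yes

Derivation:
Current gcd = 1
gcd of all OTHER numbers (without N[1]=51): gcd([26, 20, 22, 14]) = 2
The new gcd after any change is gcd(2, new_value).
This can be at most 2.
Since 2 > old gcd 1, the gcd CAN increase (e.g., set N[1] = 2).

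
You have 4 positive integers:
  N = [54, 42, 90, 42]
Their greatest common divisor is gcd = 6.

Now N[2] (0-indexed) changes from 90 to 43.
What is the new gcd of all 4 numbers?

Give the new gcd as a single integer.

Numbers: [54, 42, 90, 42], gcd = 6
Change: index 2, 90 -> 43
gcd of the OTHER numbers (without index 2): gcd([54, 42, 42]) = 6
New gcd = gcd(g_others, new_val) = gcd(6, 43) = 1

Answer: 1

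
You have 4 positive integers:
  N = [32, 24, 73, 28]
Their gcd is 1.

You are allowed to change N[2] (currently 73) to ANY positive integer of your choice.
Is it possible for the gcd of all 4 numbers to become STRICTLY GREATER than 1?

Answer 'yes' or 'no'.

Answer: yes

Derivation:
Current gcd = 1
gcd of all OTHER numbers (without N[2]=73): gcd([32, 24, 28]) = 4
The new gcd after any change is gcd(4, new_value).
This can be at most 4.
Since 4 > old gcd 1, the gcd CAN increase (e.g., set N[2] = 4).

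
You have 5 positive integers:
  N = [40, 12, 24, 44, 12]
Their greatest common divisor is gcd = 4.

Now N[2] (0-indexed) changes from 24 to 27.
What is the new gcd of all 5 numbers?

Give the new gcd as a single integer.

Numbers: [40, 12, 24, 44, 12], gcd = 4
Change: index 2, 24 -> 27
gcd of the OTHER numbers (without index 2): gcd([40, 12, 44, 12]) = 4
New gcd = gcd(g_others, new_val) = gcd(4, 27) = 1

Answer: 1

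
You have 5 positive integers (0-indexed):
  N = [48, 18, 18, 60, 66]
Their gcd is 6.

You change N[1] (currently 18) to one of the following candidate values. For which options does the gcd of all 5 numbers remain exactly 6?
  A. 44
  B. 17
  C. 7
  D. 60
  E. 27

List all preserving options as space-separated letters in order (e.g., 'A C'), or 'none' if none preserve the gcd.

Old gcd = 6; gcd of others (without N[1]) = 6
New gcd for candidate v: gcd(6, v). Preserves old gcd iff gcd(6, v) = 6.
  Option A: v=44, gcd(6,44)=2 -> changes
  Option B: v=17, gcd(6,17)=1 -> changes
  Option C: v=7, gcd(6,7)=1 -> changes
  Option D: v=60, gcd(6,60)=6 -> preserves
  Option E: v=27, gcd(6,27)=3 -> changes

Answer: D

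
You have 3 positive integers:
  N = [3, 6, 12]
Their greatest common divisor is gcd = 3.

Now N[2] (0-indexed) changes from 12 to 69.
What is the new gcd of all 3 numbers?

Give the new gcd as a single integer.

Answer: 3

Derivation:
Numbers: [3, 6, 12], gcd = 3
Change: index 2, 12 -> 69
gcd of the OTHER numbers (without index 2): gcd([3, 6]) = 3
New gcd = gcd(g_others, new_val) = gcd(3, 69) = 3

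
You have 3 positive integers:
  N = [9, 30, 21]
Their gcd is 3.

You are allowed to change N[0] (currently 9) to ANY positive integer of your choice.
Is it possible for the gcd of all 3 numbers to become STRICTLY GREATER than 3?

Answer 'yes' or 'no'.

Answer: no

Derivation:
Current gcd = 3
gcd of all OTHER numbers (without N[0]=9): gcd([30, 21]) = 3
The new gcd after any change is gcd(3, new_value).
This can be at most 3.
Since 3 = old gcd 3, the gcd can only stay the same or decrease.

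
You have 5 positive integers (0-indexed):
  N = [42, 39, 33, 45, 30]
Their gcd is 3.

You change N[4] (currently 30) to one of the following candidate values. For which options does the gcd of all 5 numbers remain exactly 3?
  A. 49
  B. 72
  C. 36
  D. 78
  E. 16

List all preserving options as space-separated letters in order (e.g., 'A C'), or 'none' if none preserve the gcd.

Old gcd = 3; gcd of others (without N[4]) = 3
New gcd for candidate v: gcd(3, v). Preserves old gcd iff gcd(3, v) = 3.
  Option A: v=49, gcd(3,49)=1 -> changes
  Option B: v=72, gcd(3,72)=3 -> preserves
  Option C: v=36, gcd(3,36)=3 -> preserves
  Option D: v=78, gcd(3,78)=3 -> preserves
  Option E: v=16, gcd(3,16)=1 -> changes

Answer: B C D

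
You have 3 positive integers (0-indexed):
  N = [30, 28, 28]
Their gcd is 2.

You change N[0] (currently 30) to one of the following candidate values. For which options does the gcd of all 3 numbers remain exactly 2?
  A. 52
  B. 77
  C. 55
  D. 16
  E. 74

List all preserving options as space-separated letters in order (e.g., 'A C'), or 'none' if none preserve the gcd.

Answer: E

Derivation:
Old gcd = 2; gcd of others (without N[0]) = 28
New gcd for candidate v: gcd(28, v). Preserves old gcd iff gcd(28, v) = 2.
  Option A: v=52, gcd(28,52)=4 -> changes
  Option B: v=77, gcd(28,77)=7 -> changes
  Option C: v=55, gcd(28,55)=1 -> changes
  Option D: v=16, gcd(28,16)=4 -> changes
  Option E: v=74, gcd(28,74)=2 -> preserves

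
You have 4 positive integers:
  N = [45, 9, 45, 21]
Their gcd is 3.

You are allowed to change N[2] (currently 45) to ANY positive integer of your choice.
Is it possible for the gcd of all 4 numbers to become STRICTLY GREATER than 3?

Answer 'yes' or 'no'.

Current gcd = 3
gcd of all OTHER numbers (without N[2]=45): gcd([45, 9, 21]) = 3
The new gcd after any change is gcd(3, new_value).
This can be at most 3.
Since 3 = old gcd 3, the gcd can only stay the same or decrease.

Answer: no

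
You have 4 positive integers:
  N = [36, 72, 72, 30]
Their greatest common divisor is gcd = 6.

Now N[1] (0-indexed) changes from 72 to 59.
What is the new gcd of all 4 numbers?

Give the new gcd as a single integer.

Answer: 1

Derivation:
Numbers: [36, 72, 72, 30], gcd = 6
Change: index 1, 72 -> 59
gcd of the OTHER numbers (without index 1): gcd([36, 72, 30]) = 6
New gcd = gcd(g_others, new_val) = gcd(6, 59) = 1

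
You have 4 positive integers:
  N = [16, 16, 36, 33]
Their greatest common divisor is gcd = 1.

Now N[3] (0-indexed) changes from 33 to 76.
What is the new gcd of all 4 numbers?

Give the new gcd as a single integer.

Answer: 4

Derivation:
Numbers: [16, 16, 36, 33], gcd = 1
Change: index 3, 33 -> 76
gcd of the OTHER numbers (without index 3): gcd([16, 16, 36]) = 4
New gcd = gcd(g_others, new_val) = gcd(4, 76) = 4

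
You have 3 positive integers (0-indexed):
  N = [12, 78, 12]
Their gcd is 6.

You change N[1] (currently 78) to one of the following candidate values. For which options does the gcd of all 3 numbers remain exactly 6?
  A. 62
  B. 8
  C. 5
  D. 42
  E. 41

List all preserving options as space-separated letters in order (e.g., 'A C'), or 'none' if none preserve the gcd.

Old gcd = 6; gcd of others (without N[1]) = 12
New gcd for candidate v: gcd(12, v). Preserves old gcd iff gcd(12, v) = 6.
  Option A: v=62, gcd(12,62)=2 -> changes
  Option B: v=8, gcd(12,8)=4 -> changes
  Option C: v=5, gcd(12,5)=1 -> changes
  Option D: v=42, gcd(12,42)=6 -> preserves
  Option E: v=41, gcd(12,41)=1 -> changes

Answer: D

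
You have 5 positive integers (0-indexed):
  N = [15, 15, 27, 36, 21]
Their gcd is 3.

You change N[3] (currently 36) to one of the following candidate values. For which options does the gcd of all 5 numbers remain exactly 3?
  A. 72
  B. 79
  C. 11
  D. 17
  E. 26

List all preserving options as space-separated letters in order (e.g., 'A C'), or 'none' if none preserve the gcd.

Old gcd = 3; gcd of others (without N[3]) = 3
New gcd for candidate v: gcd(3, v). Preserves old gcd iff gcd(3, v) = 3.
  Option A: v=72, gcd(3,72)=3 -> preserves
  Option B: v=79, gcd(3,79)=1 -> changes
  Option C: v=11, gcd(3,11)=1 -> changes
  Option D: v=17, gcd(3,17)=1 -> changes
  Option E: v=26, gcd(3,26)=1 -> changes

Answer: A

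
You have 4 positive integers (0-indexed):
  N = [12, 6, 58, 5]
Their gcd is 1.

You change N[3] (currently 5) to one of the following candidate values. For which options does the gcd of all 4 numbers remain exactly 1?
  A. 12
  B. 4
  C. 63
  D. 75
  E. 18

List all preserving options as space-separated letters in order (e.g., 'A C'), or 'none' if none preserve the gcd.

Old gcd = 1; gcd of others (without N[3]) = 2
New gcd for candidate v: gcd(2, v). Preserves old gcd iff gcd(2, v) = 1.
  Option A: v=12, gcd(2,12)=2 -> changes
  Option B: v=4, gcd(2,4)=2 -> changes
  Option C: v=63, gcd(2,63)=1 -> preserves
  Option D: v=75, gcd(2,75)=1 -> preserves
  Option E: v=18, gcd(2,18)=2 -> changes

Answer: C D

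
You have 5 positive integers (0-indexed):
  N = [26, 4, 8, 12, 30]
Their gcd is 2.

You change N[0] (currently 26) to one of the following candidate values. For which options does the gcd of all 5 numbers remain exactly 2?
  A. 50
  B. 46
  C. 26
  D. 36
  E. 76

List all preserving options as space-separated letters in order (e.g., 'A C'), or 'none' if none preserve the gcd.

Answer: A B C D E

Derivation:
Old gcd = 2; gcd of others (without N[0]) = 2
New gcd for candidate v: gcd(2, v). Preserves old gcd iff gcd(2, v) = 2.
  Option A: v=50, gcd(2,50)=2 -> preserves
  Option B: v=46, gcd(2,46)=2 -> preserves
  Option C: v=26, gcd(2,26)=2 -> preserves
  Option D: v=36, gcd(2,36)=2 -> preserves
  Option E: v=76, gcd(2,76)=2 -> preserves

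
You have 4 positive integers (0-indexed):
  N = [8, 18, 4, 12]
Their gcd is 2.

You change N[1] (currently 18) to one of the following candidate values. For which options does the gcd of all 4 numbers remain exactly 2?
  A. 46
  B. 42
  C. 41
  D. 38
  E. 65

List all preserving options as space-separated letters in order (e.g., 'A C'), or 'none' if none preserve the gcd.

Old gcd = 2; gcd of others (without N[1]) = 4
New gcd for candidate v: gcd(4, v). Preserves old gcd iff gcd(4, v) = 2.
  Option A: v=46, gcd(4,46)=2 -> preserves
  Option B: v=42, gcd(4,42)=2 -> preserves
  Option C: v=41, gcd(4,41)=1 -> changes
  Option D: v=38, gcd(4,38)=2 -> preserves
  Option E: v=65, gcd(4,65)=1 -> changes

Answer: A B D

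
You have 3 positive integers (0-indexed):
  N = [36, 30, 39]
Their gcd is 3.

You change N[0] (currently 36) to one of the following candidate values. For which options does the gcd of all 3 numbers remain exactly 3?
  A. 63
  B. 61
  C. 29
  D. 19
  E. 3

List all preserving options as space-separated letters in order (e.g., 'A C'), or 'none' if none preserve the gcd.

Old gcd = 3; gcd of others (without N[0]) = 3
New gcd for candidate v: gcd(3, v). Preserves old gcd iff gcd(3, v) = 3.
  Option A: v=63, gcd(3,63)=3 -> preserves
  Option B: v=61, gcd(3,61)=1 -> changes
  Option C: v=29, gcd(3,29)=1 -> changes
  Option D: v=19, gcd(3,19)=1 -> changes
  Option E: v=3, gcd(3,3)=3 -> preserves

Answer: A E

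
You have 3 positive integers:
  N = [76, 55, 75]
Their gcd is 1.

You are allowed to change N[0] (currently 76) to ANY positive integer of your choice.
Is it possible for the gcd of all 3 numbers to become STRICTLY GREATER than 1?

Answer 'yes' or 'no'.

Answer: yes

Derivation:
Current gcd = 1
gcd of all OTHER numbers (without N[0]=76): gcd([55, 75]) = 5
The new gcd after any change is gcd(5, new_value).
This can be at most 5.
Since 5 > old gcd 1, the gcd CAN increase (e.g., set N[0] = 5).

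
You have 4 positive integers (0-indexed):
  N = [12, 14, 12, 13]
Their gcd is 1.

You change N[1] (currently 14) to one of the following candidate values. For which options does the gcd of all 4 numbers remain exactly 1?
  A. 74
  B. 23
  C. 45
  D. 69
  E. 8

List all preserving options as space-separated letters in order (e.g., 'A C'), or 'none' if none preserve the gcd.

Answer: A B C D E

Derivation:
Old gcd = 1; gcd of others (without N[1]) = 1
New gcd for candidate v: gcd(1, v). Preserves old gcd iff gcd(1, v) = 1.
  Option A: v=74, gcd(1,74)=1 -> preserves
  Option B: v=23, gcd(1,23)=1 -> preserves
  Option C: v=45, gcd(1,45)=1 -> preserves
  Option D: v=69, gcd(1,69)=1 -> preserves
  Option E: v=8, gcd(1,8)=1 -> preserves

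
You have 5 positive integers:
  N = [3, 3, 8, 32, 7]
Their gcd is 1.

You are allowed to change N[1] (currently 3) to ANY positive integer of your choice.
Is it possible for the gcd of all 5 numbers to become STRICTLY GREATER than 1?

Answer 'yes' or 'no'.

Current gcd = 1
gcd of all OTHER numbers (without N[1]=3): gcd([3, 8, 32, 7]) = 1
The new gcd after any change is gcd(1, new_value).
This can be at most 1.
Since 1 = old gcd 1, the gcd can only stay the same or decrease.

Answer: no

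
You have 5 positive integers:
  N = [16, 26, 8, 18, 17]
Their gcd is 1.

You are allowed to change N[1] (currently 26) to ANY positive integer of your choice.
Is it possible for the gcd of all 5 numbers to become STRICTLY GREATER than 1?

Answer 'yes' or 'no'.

Answer: no

Derivation:
Current gcd = 1
gcd of all OTHER numbers (without N[1]=26): gcd([16, 8, 18, 17]) = 1
The new gcd after any change is gcd(1, new_value).
This can be at most 1.
Since 1 = old gcd 1, the gcd can only stay the same or decrease.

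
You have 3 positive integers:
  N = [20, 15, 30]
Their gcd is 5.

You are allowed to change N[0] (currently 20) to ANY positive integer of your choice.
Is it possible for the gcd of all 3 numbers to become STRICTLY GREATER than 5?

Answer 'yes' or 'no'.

Current gcd = 5
gcd of all OTHER numbers (without N[0]=20): gcd([15, 30]) = 15
The new gcd after any change is gcd(15, new_value).
This can be at most 15.
Since 15 > old gcd 5, the gcd CAN increase (e.g., set N[0] = 15).

Answer: yes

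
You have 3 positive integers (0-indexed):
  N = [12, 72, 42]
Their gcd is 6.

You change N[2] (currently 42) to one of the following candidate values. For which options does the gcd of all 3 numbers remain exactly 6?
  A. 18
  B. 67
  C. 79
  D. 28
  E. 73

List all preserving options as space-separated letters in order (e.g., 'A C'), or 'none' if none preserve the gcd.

Old gcd = 6; gcd of others (without N[2]) = 12
New gcd for candidate v: gcd(12, v). Preserves old gcd iff gcd(12, v) = 6.
  Option A: v=18, gcd(12,18)=6 -> preserves
  Option B: v=67, gcd(12,67)=1 -> changes
  Option C: v=79, gcd(12,79)=1 -> changes
  Option D: v=28, gcd(12,28)=4 -> changes
  Option E: v=73, gcd(12,73)=1 -> changes

Answer: A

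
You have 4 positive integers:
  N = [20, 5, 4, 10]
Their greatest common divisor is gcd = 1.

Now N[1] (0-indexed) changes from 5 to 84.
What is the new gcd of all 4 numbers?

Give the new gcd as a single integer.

Answer: 2

Derivation:
Numbers: [20, 5, 4, 10], gcd = 1
Change: index 1, 5 -> 84
gcd of the OTHER numbers (without index 1): gcd([20, 4, 10]) = 2
New gcd = gcd(g_others, new_val) = gcd(2, 84) = 2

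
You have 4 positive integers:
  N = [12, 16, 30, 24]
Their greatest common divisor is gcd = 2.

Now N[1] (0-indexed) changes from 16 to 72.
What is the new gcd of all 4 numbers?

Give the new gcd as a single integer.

Numbers: [12, 16, 30, 24], gcd = 2
Change: index 1, 16 -> 72
gcd of the OTHER numbers (without index 1): gcd([12, 30, 24]) = 6
New gcd = gcd(g_others, new_val) = gcd(6, 72) = 6

Answer: 6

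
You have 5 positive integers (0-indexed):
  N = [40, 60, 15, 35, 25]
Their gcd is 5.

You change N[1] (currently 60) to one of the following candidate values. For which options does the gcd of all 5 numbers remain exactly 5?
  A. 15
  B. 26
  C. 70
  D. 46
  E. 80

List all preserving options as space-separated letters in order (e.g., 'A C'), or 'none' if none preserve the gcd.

Old gcd = 5; gcd of others (without N[1]) = 5
New gcd for candidate v: gcd(5, v). Preserves old gcd iff gcd(5, v) = 5.
  Option A: v=15, gcd(5,15)=5 -> preserves
  Option B: v=26, gcd(5,26)=1 -> changes
  Option C: v=70, gcd(5,70)=5 -> preserves
  Option D: v=46, gcd(5,46)=1 -> changes
  Option E: v=80, gcd(5,80)=5 -> preserves

Answer: A C E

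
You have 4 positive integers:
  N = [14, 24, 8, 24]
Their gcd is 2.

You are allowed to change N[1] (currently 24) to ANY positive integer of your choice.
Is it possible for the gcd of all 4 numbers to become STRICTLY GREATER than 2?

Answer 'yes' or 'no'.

Current gcd = 2
gcd of all OTHER numbers (without N[1]=24): gcd([14, 8, 24]) = 2
The new gcd after any change is gcd(2, new_value).
This can be at most 2.
Since 2 = old gcd 2, the gcd can only stay the same or decrease.

Answer: no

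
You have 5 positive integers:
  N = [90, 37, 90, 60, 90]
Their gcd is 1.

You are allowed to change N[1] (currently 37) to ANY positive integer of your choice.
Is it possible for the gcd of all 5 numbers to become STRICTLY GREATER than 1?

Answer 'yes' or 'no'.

Current gcd = 1
gcd of all OTHER numbers (without N[1]=37): gcd([90, 90, 60, 90]) = 30
The new gcd after any change is gcd(30, new_value).
This can be at most 30.
Since 30 > old gcd 1, the gcd CAN increase (e.g., set N[1] = 30).

Answer: yes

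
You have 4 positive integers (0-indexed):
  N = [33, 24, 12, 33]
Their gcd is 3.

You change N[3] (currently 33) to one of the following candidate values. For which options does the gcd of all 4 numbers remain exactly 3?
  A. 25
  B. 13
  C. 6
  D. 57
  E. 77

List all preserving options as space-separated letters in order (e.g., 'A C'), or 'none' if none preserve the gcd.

Answer: C D

Derivation:
Old gcd = 3; gcd of others (without N[3]) = 3
New gcd for candidate v: gcd(3, v). Preserves old gcd iff gcd(3, v) = 3.
  Option A: v=25, gcd(3,25)=1 -> changes
  Option B: v=13, gcd(3,13)=1 -> changes
  Option C: v=6, gcd(3,6)=3 -> preserves
  Option D: v=57, gcd(3,57)=3 -> preserves
  Option E: v=77, gcd(3,77)=1 -> changes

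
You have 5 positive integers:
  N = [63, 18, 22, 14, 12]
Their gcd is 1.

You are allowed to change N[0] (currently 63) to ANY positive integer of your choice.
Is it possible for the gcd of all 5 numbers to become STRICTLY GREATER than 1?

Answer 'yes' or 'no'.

Answer: yes

Derivation:
Current gcd = 1
gcd of all OTHER numbers (without N[0]=63): gcd([18, 22, 14, 12]) = 2
The new gcd after any change is gcd(2, new_value).
This can be at most 2.
Since 2 > old gcd 1, the gcd CAN increase (e.g., set N[0] = 2).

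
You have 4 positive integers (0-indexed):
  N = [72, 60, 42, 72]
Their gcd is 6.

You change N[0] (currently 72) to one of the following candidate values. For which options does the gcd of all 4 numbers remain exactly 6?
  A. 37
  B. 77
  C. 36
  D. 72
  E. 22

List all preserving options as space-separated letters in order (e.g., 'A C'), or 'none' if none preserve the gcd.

Answer: C D

Derivation:
Old gcd = 6; gcd of others (without N[0]) = 6
New gcd for candidate v: gcd(6, v). Preserves old gcd iff gcd(6, v) = 6.
  Option A: v=37, gcd(6,37)=1 -> changes
  Option B: v=77, gcd(6,77)=1 -> changes
  Option C: v=36, gcd(6,36)=6 -> preserves
  Option D: v=72, gcd(6,72)=6 -> preserves
  Option E: v=22, gcd(6,22)=2 -> changes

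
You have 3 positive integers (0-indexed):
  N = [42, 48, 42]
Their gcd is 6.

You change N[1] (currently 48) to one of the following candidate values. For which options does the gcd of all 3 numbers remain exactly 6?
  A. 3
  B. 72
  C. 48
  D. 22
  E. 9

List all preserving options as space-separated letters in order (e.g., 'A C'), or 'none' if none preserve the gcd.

Answer: B C

Derivation:
Old gcd = 6; gcd of others (without N[1]) = 42
New gcd for candidate v: gcd(42, v). Preserves old gcd iff gcd(42, v) = 6.
  Option A: v=3, gcd(42,3)=3 -> changes
  Option B: v=72, gcd(42,72)=6 -> preserves
  Option C: v=48, gcd(42,48)=6 -> preserves
  Option D: v=22, gcd(42,22)=2 -> changes
  Option E: v=9, gcd(42,9)=3 -> changes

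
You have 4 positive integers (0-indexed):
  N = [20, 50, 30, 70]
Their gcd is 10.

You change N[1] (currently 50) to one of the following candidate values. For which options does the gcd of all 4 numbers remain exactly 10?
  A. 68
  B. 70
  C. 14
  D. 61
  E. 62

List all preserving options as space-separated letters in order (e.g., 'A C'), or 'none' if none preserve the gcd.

Old gcd = 10; gcd of others (without N[1]) = 10
New gcd for candidate v: gcd(10, v). Preserves old gcd iff gcd(10, v) = 10.
  Option A: v=68, gcd(10,68)=2 -> changes
  Option B: v=70, gcd(10,70)=10 -> preserves
  Option C: v=14, gcd(10,14)=2 -> changes
  Option D: v=61, gcd(10,61)=1 -> changes
  Option E: v=62, gcd(10,62)=2 -> changes

Answer: B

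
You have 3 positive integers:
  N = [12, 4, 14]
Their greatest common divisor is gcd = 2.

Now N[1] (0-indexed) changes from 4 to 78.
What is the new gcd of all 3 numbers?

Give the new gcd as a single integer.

Answer: 2

Derivation:
Numbers: [12, 4, 14], gcd = 2
Change: index 1, 4 -> 78
gcd of the OTHER numbers (without index 1): gcd([12, 14]) = 2
New gcd = gcd(g_others, new_val) = gcd(2, 78) = 2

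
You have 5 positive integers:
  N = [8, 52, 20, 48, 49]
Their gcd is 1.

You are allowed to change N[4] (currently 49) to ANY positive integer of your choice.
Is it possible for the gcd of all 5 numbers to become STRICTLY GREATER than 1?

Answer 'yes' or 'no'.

Current gcd = 1
gcd of all OTHER numbers (without N[4]=49): gcd([8, 52, 20, 48]) = 4
The new gcd after any change is gcd(4, new_value).
This can be at most 4.
Since 4 > old gcd 1, the gcd CAN increase (e.g., set N[4] = 4).

Answer: yes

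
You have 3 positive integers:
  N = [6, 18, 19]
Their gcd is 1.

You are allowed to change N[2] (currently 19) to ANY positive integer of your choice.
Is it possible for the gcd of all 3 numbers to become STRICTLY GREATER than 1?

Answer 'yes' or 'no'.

Answer: yes

Derivation:
Current gcd = 1
gcd of all OTHER numbers (without N[2]=19): gcd([6, 18]) = 6
The new gcd after any change is gcd(6, new_value).
This can be at most 6.
Since 6 > old gcd 1, the gcd CAN increase (e.g., set N[2] = 6).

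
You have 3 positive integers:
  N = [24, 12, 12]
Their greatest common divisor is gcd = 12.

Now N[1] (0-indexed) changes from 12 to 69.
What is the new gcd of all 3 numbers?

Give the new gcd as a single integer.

Numbers: [24, 12, 12], gcd = 12
Change: index 1, 12 -> 69
gcd of the OTHER numbers (without index 1): gcd([24, 12]) = 12
New gcd = gcd(g_others, new_val) = gcd(12, 69) = 3

Answer: 3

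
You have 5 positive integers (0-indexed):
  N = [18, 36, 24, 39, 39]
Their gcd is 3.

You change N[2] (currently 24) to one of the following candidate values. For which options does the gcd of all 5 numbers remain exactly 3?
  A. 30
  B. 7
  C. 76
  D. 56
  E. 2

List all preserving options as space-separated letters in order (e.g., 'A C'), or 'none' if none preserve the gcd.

Answer: A

Derivation:
Old gcd = 3; gcd of others (without N[2]) = 3
New gcd for candidate v: gcd(3, v). Preserves old gcd iff gcd(3, v) = 3.
  Option A: v=30, gcd(3,30)=3 -> preserves
  Option B: v=7, gcd(3,7)=1 -> changes
  Option C: v=76, gcd(3,76)=1 -> changes
  Option D: v=56, gcd(3,56)=1 -> changes
  Option E: v=2, gcd(3,2)=1 -> changes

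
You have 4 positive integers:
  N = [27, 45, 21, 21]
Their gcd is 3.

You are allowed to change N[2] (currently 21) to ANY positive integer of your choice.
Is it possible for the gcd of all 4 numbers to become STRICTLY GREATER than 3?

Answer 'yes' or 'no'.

Answer: no

Derivation:
Current gcd = 3
gcd of all OTHER numbers (without N[2]=21): gcd([27, 45, 21]) = 3
The new gcd after any change is gcd(3, new_value).
This can be at most 3.
Since 3 = old gcd 3, the gcd can only stay the same or decrease.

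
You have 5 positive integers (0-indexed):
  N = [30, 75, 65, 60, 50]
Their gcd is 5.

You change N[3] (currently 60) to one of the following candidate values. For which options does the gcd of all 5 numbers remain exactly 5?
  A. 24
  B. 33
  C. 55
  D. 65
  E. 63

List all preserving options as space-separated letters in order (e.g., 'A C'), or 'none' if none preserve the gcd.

Old gcd = 5; gcd of others (without N[3]) = 5
New gcd for candidate v: gcd(5, v). Preserves old gcd iff gcd(5, v) = 5.
  Option A: v=24, gcd(5,24)=1 -> changes
  Option B: v=33, gcd(5,33)=1 -> changes
  Option C: v=55, gcd(5,55)=5 -> preserves
  Option D: v=65, gcd(5,65)=5 -> preserves
  Option E: v=63, gcd(5,63)=1 -> changes

Answer: C D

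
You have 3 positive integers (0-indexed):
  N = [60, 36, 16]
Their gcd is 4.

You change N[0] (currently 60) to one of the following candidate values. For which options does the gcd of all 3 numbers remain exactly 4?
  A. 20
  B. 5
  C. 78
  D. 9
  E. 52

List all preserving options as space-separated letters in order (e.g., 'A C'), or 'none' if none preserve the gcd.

Old gcd = 4; gcd of others (without N[0]) = 4
New gcd for candidate v: gcd(4, v). Preserves old gcd iff gcd(4, v) = 4.
  Option A: v=20, gcd(4,20)=4 -> preserves
  Option B: v=5, gcd(4,5)=1 -> changes
  Option C: v=78, gcd(4,78)=2 -> changes
  Option D: v=9, gcd(4,9)=1 -> changes
  Option E: v=52, gcd(4,52)=4 -> preserves

Answer: A E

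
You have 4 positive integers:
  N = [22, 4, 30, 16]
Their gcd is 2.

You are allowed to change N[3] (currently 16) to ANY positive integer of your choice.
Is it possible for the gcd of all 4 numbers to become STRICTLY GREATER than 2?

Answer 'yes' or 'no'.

Answer: no

Derivation:
Current gcd = 2
gcd of all OTHER numbers (without N[3]=16): gcd([22, 4, 30]) = 2
The new gcd after any change is gcd(2, new_value).
This can be at most 2.
Since 2 = old gcd 2, the gcd can only stay the same or decrease.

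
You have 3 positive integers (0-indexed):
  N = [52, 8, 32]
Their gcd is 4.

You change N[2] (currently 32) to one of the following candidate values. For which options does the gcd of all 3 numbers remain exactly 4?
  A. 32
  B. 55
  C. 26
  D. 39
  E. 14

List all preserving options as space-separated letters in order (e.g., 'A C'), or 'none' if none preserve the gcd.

Answer: A

Derivation:
Old gcd = 4; gcd of others (without N[2]) = 4
New gcd for candidate v: gcd(4, v). Preserves old gcd iff gcd(4, v) = 4.
  Option A: v=32, gcd(4,32)=4 -> preserves
  Option B: v=55, gcd(4,55)=1 -> changes
  Option C: v=26, gcd(4,26)=2 -> changes
  Option D: v=39, gcd(4,39)=1 -> changes
  Option E: v=14, gcd(4,14)=2 -> changes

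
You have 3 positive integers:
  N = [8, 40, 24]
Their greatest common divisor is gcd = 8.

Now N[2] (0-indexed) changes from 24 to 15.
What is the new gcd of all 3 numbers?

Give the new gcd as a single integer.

Answer: 1

Derivation:
Numbers: [8, 40, 24], gcd = 8
Change: index 2, 24 -> 15
gcd of the OTHER numbers (without index 2): gcd([8, 40]) = 8
New gcd = gcd(g_others, new_val) = gcd(8, 15) = 1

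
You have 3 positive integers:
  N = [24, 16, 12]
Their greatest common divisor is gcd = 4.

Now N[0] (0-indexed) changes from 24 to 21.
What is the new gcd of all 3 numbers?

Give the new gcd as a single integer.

Numbers: [24, 16, 12], gcd = 4
Change: index 0, 24 -> 21
gcd of the OTHER numbers (without index 0): gcd([16, 12]) = 4
New gcd = gcd(g_others, new_val) = gcd(4, 21) = 1

Answer: 1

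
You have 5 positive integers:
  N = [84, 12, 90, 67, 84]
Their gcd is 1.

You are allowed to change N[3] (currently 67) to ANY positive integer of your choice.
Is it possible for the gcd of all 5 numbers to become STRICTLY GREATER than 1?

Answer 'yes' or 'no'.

Current gcd = 1
gcd of all OTHER numbers (without N[3]=67): gcd([84, 12, 90, 84]) = 6
The new gcd after any change is gcd(6, new_value).
This can be at most 6.
Since 6 > old gcd 1, the gcd CAN increase (e.g., set N[3] = 6).

Answer: yes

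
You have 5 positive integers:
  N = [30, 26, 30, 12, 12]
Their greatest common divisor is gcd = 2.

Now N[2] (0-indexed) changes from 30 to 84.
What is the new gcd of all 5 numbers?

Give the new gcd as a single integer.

Answer: 2

Derivation:
Numbers: [30, 26, 30, 12, 12], gcd = 2
Change: index 2, 30 -> 84
gcd of the OTHER numbers (without index 2): gcd([30, 26, 12, 12]) = 2
New gcd = gcd(g_others, new_val) = gcd(2, 84) = 2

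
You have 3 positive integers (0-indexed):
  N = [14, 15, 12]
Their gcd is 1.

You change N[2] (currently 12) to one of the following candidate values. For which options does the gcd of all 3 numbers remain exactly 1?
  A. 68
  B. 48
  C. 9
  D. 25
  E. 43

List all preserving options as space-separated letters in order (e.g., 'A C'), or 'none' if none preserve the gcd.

Answer: A B C D E

Derivation:
Old gcd = 1; gcd of others (without N[2]) = 1
New gcd for candidate v: gcd(1, v). Preserves old gcd iff gcd(1, v) = 1.
  Option A: v=68, gcd(1,68)=1 -> preserves
  Option B: v=48, gcd(1,48)=1 -> preserves
  Option C: v=9, gcd(1,9)=1 -> preserves
  Option D: v=25, gcd(1,25)=1 -> preserves
  Option E: v=43, gcd(1,43)=1 -> preserves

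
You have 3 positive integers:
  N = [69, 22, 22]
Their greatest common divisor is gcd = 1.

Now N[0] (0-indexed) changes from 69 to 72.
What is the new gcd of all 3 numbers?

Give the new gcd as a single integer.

Answer: 2

Derivation:
Numbers: [69, 22, 22], gcd = 1
Change: index 0, 69 -> 72
gcd of the OTHER numbers (without index 0): gcd([22, 22]) = 22
New gcd = gcd(g_others, new_val) = gcd(22, 72) = 2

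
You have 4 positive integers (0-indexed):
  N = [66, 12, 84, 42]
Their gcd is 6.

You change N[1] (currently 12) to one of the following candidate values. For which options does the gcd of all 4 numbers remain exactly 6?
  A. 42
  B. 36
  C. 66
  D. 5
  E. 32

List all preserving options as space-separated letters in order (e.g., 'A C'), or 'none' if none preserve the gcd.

Answer: A B C

Derivation:
Old gcd = 6; gcd of others (without N[1]) = 6
New gcd for candidate v: gcd(6, v). Preserves old gcd iff gcd(6, v) = 6.
  Option A: v=42, gcd(6,42)=6 -> preserves
  Option B: v=36, gcd(6,36)=6 -> preserves
  Option C: v=66, gcd(6,66)=6 -> preserves
  Option D: v=5, gcd(6,5)=1 -> changes
  Option E: v=32, gcd(6,32)=2 -> changes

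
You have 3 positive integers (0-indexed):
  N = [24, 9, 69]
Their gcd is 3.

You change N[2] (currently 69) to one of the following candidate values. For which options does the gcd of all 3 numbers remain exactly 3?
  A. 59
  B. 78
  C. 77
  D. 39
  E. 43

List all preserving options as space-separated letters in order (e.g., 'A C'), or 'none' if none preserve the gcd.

Answer: B D

Derivation:
Old gcd = 3; gcd of others (without N[2]) = 3
New gcd for candidate v: gcd(3, v). Preserves old gcd iff gcd(3, v) = 3.
  Option A: v=59, gcd(3,59)=1 -> changes
  Option B: v=78, gcd(3,78)=3 -> preserves
  Option C: v=77, gcd(3,77)=1 -> changes
  Option D: v=39, gcd(3,39)=3 -> preserves
  Option E: v=43, gcd(3,43)=1 -> changes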